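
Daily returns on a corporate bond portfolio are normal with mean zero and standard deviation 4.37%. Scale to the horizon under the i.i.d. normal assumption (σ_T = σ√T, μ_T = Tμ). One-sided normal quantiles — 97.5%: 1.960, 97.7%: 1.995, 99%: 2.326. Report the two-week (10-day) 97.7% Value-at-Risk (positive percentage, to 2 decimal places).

σ_{10d} = 4.37% × √10 = 13.819%.
VaR = 1.995 × 13.819% = 27.569%.

27.57%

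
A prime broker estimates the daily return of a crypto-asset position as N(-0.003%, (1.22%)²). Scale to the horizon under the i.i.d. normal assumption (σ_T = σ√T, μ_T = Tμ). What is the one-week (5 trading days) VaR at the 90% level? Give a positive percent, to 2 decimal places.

3.51%

At 90%, z = 1.282.
σ_{5d} = 1.22% × √5 = 2.728%; μ_{5d} = 5 × -0.003% = -0.015%.
VaR = −(-0.015%) + 1.282 × 2.728% = 3.512%.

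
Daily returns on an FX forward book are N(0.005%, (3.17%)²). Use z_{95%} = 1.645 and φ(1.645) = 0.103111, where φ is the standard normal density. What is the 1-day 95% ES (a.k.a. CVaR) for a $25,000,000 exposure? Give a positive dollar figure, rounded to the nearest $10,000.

Tail multiplier: φ(z)/(1−α) = 0.103111 / 0.05 = 2.062.
ES = −(0.005%) + 3.17% × 2.062 = 6.532%.
On $25,000,000: 0.06532 × $25,000,000 = $1,633,000.

$1,630,000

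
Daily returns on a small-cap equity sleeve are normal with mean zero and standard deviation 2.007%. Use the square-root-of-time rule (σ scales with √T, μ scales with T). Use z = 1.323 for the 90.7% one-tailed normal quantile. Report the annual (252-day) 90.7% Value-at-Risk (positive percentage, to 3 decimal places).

σ_{252d} = 2.007% × √252 = 31.860%.
VaR = 1.323 × 31.860% = 42.151%.

42.151%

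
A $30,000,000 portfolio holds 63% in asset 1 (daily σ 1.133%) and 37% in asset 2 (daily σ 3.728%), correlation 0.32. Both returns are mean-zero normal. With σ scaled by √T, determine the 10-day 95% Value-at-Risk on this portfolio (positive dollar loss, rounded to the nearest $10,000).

σ_p = √(0.63²·1.133² + 0.37²·3.728² + 2·0.32·0.63·0.37·1.133·3.728) = 1.744%.
σ_{10d} = 1.744% × √10 = 5.515%.
z(95%) = 1.645.
VaR = 1.645 × 5.515% = 9.072%; on $30,000,000 that is $2,721,600.

$2,720,000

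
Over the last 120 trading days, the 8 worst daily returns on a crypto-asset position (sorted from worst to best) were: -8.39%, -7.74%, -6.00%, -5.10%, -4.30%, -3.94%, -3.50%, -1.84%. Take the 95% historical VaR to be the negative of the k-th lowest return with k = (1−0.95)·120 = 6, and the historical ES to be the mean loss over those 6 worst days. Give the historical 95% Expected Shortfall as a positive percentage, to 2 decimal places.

5.91%

The 6 worst returns sum to -35.47%.
ES = −(-35.47%) / 6 = 5.9116…% ≈ 5.91%.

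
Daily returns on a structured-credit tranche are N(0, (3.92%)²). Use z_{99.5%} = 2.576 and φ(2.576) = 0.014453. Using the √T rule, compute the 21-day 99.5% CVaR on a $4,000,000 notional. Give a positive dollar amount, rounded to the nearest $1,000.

$2,077,000

σ_{21d} = 3.92% × √21 = 17.964%.
ES multiplier = φ(z)/(1−α) = 0.014453/0.005 = 2.891.
ES = 17.964% × 2.891 = 51.934%; on $4,000,000: $2,077,360.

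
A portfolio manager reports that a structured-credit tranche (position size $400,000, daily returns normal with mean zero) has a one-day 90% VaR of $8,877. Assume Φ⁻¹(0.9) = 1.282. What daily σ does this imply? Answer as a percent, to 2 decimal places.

VaR as a fraction: $8,877 / $400,000 = 2.219%.
σ = VaR / z = 2.219% / 1.282 = 1.731%.

1.73%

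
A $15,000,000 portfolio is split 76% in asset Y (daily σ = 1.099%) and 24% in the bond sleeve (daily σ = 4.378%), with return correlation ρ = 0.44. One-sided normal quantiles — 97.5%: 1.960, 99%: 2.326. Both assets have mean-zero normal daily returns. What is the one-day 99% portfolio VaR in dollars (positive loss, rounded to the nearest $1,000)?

σ_p² = 0.76²·1.099² + 0.24²·4.378² + 2·0.44·0.76·0.24·1.099·4.378 = 2.5739 (%²).
σ_p = √2.5739 = 1.604%.
VaR = 2.326 × 1.604% = 3.731%; on $15,000,000 that is $559,650.

$560,000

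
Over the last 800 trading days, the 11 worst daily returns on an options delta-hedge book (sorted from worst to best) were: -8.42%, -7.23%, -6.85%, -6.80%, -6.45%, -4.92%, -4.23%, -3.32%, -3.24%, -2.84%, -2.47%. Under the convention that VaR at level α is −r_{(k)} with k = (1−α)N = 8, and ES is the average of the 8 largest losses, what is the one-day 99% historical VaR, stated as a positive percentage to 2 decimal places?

3.32%

k = 8; the 8th lowest return is -3.32%, so VaR = 3.32%.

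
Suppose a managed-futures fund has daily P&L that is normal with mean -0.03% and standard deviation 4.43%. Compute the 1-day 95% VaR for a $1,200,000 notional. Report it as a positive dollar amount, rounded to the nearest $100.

At 95% one-sided, z = 1.645.
VaR = −μ + z·σ = −(-0.03%) + 1.645 × 4.43% = 7.317%.
On $1,200,000: 0.07317 × $1,200,000 = $87,804.

$87,800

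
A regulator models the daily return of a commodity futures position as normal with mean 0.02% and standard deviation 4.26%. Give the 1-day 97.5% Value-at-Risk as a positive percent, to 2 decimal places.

8.33%

At 97.5% one-sided, z = 1.960.
VaR = −μ + z·σ = −(0.02%) + 1.960 × 4.26% = 8.330%.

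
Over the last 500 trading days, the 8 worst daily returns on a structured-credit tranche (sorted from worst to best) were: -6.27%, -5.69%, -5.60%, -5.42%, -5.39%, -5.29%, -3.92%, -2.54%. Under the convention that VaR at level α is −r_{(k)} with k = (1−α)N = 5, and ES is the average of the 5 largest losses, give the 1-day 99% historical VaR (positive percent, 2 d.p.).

k = 5; the 5th lowest return is -5.39%, so VaR = 5.39%.

5.39%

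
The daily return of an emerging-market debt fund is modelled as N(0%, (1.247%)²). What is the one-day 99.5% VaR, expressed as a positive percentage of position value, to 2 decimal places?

At 99.5% one-sided, z = 2.576.
VaR = z·σ = 2.576 × 1.247% = 3.212%.

3.21%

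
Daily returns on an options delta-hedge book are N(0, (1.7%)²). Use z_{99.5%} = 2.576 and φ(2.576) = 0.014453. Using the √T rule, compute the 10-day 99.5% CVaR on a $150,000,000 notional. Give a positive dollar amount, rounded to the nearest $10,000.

σ_{10d} = 1.7% × √10 = 5.376%.
ES multiplier = φ(z)/(1−α) = 0.014453/0.005 = 2.891.
ES = 5.376% × 2.891 = 15.542%; on $150,000,000: $23,313,000.

$23,310,000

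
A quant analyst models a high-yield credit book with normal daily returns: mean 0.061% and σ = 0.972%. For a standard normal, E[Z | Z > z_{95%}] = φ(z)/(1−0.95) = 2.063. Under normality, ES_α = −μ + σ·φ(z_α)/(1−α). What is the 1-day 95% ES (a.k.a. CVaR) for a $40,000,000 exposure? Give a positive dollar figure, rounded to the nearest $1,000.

ES = −(0.061%) + 0.972% × 2.063 = 1.944%.
On $40,000,000: 0.01944 × $40,000,000 = $777,600.

$778,000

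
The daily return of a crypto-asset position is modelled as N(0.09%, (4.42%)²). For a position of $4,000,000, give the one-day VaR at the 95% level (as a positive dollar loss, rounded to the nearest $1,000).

At 95% one-sided, z = 1.645.
VaR = −μ + z·σ = −(0.09%) + 1.645 × 4.42% = 7.181%.
On $4,000,000: 0.07181 × $4,000,000 = $287,240.

$287,000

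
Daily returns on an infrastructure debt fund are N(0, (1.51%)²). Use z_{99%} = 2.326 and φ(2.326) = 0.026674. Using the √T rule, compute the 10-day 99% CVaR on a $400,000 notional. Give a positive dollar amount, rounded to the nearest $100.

σ_{10d} = 1.51% × √10 = 4.775%.
ES multiplier = φ(z)/(1−α) = 0.026674/0.01 = 2.667.
ES = 4.775% × 2.667 = 12.735%; on $400,000: $50,940.

$50,900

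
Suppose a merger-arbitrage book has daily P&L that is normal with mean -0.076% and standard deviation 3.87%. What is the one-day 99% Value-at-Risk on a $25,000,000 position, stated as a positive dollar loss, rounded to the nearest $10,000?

At 99% one-sided, z = 2.326.
VaR = −μ + z·σ = −(-0.076%) + 2.326 × 3.87% = 9.078%.
On $25,000,000: 0.09078 × $25,000,000 = $2,269,500.

$2,270,000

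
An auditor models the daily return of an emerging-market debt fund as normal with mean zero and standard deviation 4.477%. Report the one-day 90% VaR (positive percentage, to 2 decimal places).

5.74%

At 90% one-sided, z = 1.282.
VaR = z·σ = 1.282 × 4.477% = 5.740%.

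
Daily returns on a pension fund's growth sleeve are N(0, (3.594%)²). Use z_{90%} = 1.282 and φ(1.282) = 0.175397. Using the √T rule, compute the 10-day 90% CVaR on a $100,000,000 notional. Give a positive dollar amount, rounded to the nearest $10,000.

σ_{10d} = 3.594% × √10 = 11.365%.
ES multiplier = φ(z)/(1−α) = 0.175397/0.1 = 1.754.
ES = 11.365% × 1.754 = 19.934%; on $100,000,000: $19,934,000.

$19,930,000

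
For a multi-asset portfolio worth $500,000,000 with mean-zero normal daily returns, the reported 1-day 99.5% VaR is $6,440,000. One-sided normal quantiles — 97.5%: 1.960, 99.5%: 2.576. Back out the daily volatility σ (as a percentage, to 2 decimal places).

0.50%

VaR as a fraction: $6,440,000 / $500,000,000 = 1.288%.
σ = VaR / z = 1.288% / 2.576 = 0.500%.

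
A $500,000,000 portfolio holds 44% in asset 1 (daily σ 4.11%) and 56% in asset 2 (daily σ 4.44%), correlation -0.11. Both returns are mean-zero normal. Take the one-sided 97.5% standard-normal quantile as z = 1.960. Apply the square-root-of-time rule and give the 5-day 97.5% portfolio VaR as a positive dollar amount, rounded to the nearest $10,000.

σ_p = √(0.44²·4.11² + 0.56²·4.44² + 2·-0.11·0.44·0.56·4.11·4.44) = 2.909%.
σ_{5d} = 2.909% × √5 = 6.505%.
VaR = 1.960 × 6.505% = 12.750%; on $500,000,000 that is $63,750,000.

$63,750,000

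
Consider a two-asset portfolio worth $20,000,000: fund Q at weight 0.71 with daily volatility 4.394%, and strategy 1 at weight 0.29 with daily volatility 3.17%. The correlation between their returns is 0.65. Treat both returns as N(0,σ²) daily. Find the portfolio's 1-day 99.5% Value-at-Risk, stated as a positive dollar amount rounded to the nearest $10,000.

$1,950,000

σ_p² = 0.71²·4.394² + 0.29²·3.17² + 2·0.65·0.71·0.29·4.394·3.17 = 14.3063 (%²).
σ_p = √14.3063 = 3.782%.
At 99.5%, z = 2.576.
VaR = 2.576 × 3.782% = 9.742%; on $20,000,000 that is $1,948,400.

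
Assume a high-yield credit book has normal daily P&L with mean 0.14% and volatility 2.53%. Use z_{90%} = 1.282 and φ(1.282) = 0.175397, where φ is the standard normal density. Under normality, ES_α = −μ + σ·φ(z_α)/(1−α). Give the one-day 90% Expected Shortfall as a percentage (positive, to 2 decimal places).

4.30%

Tail multiplier: φ(z)/(1−α) = 0.175397 / 0.1 = 1.754.
ES = −(0.14%) + 2.53% × 1.754 = 4.298%.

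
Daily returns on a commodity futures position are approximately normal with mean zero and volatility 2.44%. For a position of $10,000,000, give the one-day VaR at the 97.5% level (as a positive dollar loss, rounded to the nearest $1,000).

$478,000

At 97.5% one-sided, z = 1.960.
VaR = z·σ = 1.960 × 2.44% = 4.782%.
On $10,000,000: 0.04782 × $10,000,000 = $478,200.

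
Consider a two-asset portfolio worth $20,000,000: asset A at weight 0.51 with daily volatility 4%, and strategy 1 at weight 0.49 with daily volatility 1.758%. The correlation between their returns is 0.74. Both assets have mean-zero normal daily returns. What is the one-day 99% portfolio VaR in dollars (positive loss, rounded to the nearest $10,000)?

$1,270,000

σ_p² = 0.51²·4² + 0.49²·1.758² + 2·0.74·0.51·0.49·4·1.758 = 7.5044 (%²).
σ_p = √7.5044 = 2.739%.
At 99%, z = 2.326.
VaR = 2.326 × 2.739% = 6.371%; on $20,000,000 that is $1,274,200.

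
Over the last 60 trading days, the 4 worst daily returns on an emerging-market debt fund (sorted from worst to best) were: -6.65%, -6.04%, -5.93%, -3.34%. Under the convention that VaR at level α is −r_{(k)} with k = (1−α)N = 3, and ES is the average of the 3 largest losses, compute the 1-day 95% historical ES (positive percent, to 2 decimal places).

6.21%

The 3 worst returns sum to -18.62%.
ES = −(-18.62%) / 3 = 6.2066…% ≈ 6.21%.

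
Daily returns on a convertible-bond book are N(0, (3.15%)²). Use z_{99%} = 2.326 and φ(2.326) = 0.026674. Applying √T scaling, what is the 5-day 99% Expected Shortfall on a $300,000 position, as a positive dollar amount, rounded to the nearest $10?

$56,360

σ_{5d} = 3.15% × √5 = 7.044%.
ES multiplier = φ(z)/(1−α) = 0.026674/0.01 = 2.667.
ES = 7.044% × 2.667 = 18.786%; on $300,000: $56,358.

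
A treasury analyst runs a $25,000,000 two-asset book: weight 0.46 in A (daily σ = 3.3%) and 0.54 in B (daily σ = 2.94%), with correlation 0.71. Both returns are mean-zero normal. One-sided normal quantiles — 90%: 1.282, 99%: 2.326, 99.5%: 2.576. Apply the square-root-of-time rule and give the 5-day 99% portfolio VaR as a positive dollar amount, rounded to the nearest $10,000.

σ_p = √(0.46²·3.3² + 0.54²·2.94² + 2·0.71·0.46·0.54·3.3·2.94) = 2.872%.
σ_{5d} = 2.872% × √5 = 6.422%.
VaR = 2.326 × 6.422% = 14.938%; on $25,000,000 that is $3,734,500.

$3,730,000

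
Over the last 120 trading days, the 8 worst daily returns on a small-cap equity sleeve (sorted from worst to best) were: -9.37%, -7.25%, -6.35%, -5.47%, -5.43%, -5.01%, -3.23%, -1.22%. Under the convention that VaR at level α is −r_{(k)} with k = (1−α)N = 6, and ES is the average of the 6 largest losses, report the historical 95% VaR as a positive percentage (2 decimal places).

k = 6; the 6th lowest return is -5.01%, so VaR = 5.01%.

5.01%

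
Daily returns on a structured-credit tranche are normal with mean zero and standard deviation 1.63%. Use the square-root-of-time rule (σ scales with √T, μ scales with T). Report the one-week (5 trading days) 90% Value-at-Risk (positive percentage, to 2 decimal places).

At 90%, z = 1.282.
σ_{5d} = 1.63% × √5 = 3.645%.
VaR = 1.282 × 3.645% = 4.673%.

4.67%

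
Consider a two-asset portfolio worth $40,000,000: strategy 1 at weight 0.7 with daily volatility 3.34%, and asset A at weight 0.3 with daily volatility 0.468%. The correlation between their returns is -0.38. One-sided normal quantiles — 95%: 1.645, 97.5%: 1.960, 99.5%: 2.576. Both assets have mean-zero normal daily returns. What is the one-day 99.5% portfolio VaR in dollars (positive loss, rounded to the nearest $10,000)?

$2,360,000

σ_p² = 0.7²·3.34² + 0.3²·0.468² + 2·-0.38·0.7·0.3·3.34·0.468 = 5.2365 (%²).
σ_p = √5.2365 = 2.288%.
VaR = 2.576 × 2.288% = 5.894%; on $40,000,000 that is $2,357,600.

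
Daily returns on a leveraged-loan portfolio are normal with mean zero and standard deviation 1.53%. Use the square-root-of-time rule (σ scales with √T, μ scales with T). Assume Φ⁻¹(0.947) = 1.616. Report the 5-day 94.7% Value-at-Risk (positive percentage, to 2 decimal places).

5.53%

σ_{5d} = 1.53% × √5 = 3.421%.
VaR = 1.616 × 3.421% = 5.528%.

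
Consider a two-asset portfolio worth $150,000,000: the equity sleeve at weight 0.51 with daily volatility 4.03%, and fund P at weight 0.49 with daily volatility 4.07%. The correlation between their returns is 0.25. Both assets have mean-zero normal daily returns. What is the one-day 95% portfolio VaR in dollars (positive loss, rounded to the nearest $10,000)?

$7,900,000

σ_p² = 0.51²·4.03² + 0.49²·4.07² + 2·0.25·0.51·0.49·4.03·4.07 = 10.2509 (%²).
σ_p = √10.2509 = 3.202%.
At 95%, z = 1.645.
VaR = 1.645 × 3.202% = 5.267%; on $150,000,000 that is $7,900,500.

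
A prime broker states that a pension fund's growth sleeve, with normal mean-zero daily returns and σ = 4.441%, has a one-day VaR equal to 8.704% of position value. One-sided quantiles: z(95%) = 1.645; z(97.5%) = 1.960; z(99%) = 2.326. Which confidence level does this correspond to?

Implied z = VaR/σ = 8.704 / 4.441 = 1.960.
This matches z(97.5%) = 1.960.

97.5%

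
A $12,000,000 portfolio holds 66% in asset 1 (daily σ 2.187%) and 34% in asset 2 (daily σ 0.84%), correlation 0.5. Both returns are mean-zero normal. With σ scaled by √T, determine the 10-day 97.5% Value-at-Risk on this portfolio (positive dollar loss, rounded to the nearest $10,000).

σ_p = √(0.66²·2.187² + 0.34²·0.84² + 2·0.5·0.66·0.34·2.187·0.84) = 1.605%.
σ_{10d} = 1.605% × √10 = 5.075%.
z(97.5%) = 1.960.
VaR = 1.960 × 5.075% = 9.947%; on $12,000,000 that is $1,193,640.

$1,190,000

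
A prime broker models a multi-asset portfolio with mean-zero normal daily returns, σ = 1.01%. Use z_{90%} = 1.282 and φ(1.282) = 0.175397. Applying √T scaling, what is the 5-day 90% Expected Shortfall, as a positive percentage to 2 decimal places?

3.96%

σ_{5d} = 1.01% × √5 = 2.258%.
ES multiplier = φ(z)/(1−α) = 0.175397/0.1 = 1.754.
ES = 2.258% × 1.754 = 3.961%.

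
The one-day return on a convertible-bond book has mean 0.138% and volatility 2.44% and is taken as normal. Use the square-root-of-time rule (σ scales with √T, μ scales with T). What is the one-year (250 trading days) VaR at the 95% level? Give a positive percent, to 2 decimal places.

28.96%

At 95%, z = 1.645.
σ_{250d} = 2.44% × √250 = 38.580%; μ_{250d} = 250 × 0.138% = 34.500%.
VaR = −(34.500%) + 1.645 × 38.580% = 28.964%.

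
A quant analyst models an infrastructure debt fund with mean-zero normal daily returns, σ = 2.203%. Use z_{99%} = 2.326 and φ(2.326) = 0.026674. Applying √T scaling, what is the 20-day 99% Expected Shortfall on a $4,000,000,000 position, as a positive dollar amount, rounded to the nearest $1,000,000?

$1,051,000,000

σ_{20d} = 2.203% × √20 = 9.852%.
ES multiplier = φ(z)/(1−α) = 0.026674/0.01 = 2.667.
ES = 9.852% × 2.667 = 26.275%; on $4,000,000,000: $1,051,000,000.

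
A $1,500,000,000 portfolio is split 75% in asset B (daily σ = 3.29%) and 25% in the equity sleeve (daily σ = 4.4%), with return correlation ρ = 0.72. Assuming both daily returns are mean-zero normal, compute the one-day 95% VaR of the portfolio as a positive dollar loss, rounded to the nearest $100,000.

σ_p² = 0.75²·3.29² + 0.25²·4.4² + 2·0.72·0.75·0.25·3.29·4.4 = 11.2071 (%²).
σ_p = √11.2071 = 3.348%.
At 95%, z = 1.645.
VaR = 1.645 × 3.348% = 5.507%; on $1,500,000,000 that is $82,605,000.

$82,600,000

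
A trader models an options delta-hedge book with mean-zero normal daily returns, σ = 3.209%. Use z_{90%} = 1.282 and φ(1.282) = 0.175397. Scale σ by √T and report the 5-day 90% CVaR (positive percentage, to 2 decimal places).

σ_{5d} = 3.209% × √5 = 7.176%.
ES multiplier = φ(z)/(1−α) = 0.175397/0.1 = 1.754.
ES = 7.176% × 1.754 = 12.587%.

12.59%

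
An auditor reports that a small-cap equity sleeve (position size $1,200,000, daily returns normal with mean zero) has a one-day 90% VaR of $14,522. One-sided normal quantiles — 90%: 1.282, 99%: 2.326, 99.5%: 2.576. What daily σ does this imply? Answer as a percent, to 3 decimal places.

0.944%

VaR as a fraction: $14,522 / $1,200,000 = 1.210%.
σ = VaR / z = 1.210% / 1.282 = 0.944%.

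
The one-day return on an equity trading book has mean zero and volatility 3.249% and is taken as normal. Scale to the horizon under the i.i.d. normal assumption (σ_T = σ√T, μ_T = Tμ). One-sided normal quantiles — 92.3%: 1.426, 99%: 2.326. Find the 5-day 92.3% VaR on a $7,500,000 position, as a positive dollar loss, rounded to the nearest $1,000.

σ_{5d} = 3.249% × √5 = 7.265%.
VaR = 1.426 × 7.265% = 10.360%.
On $7,500,000: 0.10360 × $7,500,000 = $777,000.

$777,000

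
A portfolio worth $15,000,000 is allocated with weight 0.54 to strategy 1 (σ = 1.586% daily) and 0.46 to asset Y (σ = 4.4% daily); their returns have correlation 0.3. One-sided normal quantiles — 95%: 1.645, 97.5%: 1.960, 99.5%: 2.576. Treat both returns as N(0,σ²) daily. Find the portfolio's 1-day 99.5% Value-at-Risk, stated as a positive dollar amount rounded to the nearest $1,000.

$936,000

σ_p² = 0.54²·1.586² + 0.46²·4.4² + 2·0.3·0.54·0.46·1.586·4.4 = 5.8701 (%²).
σ_p = √5.8701 = 2.423%.
VaR = 2.576 × 2.423% = 6.242%; on $15,000,000 that is $936,300.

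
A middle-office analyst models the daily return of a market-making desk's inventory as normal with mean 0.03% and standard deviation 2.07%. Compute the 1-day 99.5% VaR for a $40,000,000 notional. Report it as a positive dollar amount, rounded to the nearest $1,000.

At 99.5% one-sided, z = 2.576.
VaR = −μ + z·σ = −(0.03%) + 2.576 × 2.07% = 5.302%.
On $40,000,000: 0.05302 × $40,000,000 = $2,120,800.

$2,121,000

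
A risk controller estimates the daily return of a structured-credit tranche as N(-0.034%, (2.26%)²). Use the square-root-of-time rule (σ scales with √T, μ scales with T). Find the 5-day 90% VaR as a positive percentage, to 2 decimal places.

6.65%

At 90%, z = 1.282.
σ_{5d} = 2.26% × √5 = 5.054%; μ_{5d} = 5 × -0.034% = -0.170%.
VaR = −(-0.170%) + 1.282 × 5.054% = 6.649%.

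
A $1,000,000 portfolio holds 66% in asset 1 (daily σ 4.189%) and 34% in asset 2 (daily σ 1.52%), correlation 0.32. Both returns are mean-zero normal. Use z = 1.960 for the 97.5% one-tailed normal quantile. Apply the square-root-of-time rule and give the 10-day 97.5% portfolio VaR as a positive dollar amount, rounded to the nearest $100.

$184,100

σ_p = √(0.66²·4.189² + 0.34²·1.52² + 2·0.32·0.66·0.34·4.189·1.52) = 2.971%.
σ_{10d} = 2.971% × √10 = 9.395%.
VaR = 1.960 × 9.395% = 18.414%; on $1,000,000 that is $184,140.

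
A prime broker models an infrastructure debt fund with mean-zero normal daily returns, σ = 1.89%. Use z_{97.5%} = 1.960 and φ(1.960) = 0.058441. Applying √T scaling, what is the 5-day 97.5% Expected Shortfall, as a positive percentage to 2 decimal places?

9.88%

σ_{5d} = 1.89% × √5 = 4.226%.
ES multiplier = φ(z)/(1−α) = 0.058441/0.025 = 2.338.
ES = 4.226% × 2.338 = 9.880%.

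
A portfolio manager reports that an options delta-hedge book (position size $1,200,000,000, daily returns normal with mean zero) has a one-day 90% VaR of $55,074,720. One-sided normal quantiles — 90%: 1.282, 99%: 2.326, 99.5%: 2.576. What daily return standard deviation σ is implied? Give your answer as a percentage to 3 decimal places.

VaR as a fraction: $55,074,720 / $1,200,000,000 = 4.590%.
σ = VaR / z = 4.590% / 1.282 = 3.580%.

3.580%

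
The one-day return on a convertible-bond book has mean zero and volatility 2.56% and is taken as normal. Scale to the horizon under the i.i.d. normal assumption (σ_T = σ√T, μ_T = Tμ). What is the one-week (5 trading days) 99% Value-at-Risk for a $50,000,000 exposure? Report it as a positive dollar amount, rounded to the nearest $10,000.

$6,660,000

At 99%, z = 2.326.
σ_{5d} = 2.56% × √5 = 5.724%.
VaR = 2.326 × 5.724% = 13.314%.
On $50,000,000: 0.13314 × $50,000,000 = $6,657,000.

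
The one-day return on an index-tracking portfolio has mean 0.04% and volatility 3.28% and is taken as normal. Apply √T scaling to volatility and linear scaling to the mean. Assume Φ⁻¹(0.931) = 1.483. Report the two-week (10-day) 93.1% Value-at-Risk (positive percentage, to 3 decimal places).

σ_{10d} = 3.28% × √10 = 10.372%; μ_{10d} = 10 × 0.04% = 0.400%.
VaR = −(0.400%) + 1.483 × 10.372% = 14.982%.

14.982%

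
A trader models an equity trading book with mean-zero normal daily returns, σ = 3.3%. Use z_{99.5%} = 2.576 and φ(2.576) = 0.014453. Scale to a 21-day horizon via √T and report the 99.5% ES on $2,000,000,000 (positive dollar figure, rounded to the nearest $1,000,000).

$874,000,000

σ_{21d} = 3.3% × √21 = 15.122%.
ES multiplier = φ(z)/(1−α) = 0.014453/0.005 = 2.891.
ES = 15.122% × 2.891 = 43.718%; on $2,000,000,000: $874,360,000.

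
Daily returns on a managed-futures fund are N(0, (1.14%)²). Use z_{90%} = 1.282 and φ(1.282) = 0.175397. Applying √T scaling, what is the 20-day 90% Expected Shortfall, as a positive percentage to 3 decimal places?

8.942%

σ_{20d} = 1.14% × √20 = 5.098%.
ES multiplier = φ(z)/(1−α) = 0.175397/0.1 = 1.754.
ES = 5.098% × 1.754 = 8.942%.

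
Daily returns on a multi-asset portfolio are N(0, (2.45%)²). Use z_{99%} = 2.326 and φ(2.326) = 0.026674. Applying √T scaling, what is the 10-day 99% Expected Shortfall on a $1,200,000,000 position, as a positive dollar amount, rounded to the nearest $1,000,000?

$248,000,000

σ_{10d} = 2.45% × √10 = 7.748%.
ES multiplier = φ(z)/(1−α) = 0.026674/0.01 = 2.667.
ES = 7.748% × 2.667 = 20.664%; on $1,200,000,000: $247,968,000.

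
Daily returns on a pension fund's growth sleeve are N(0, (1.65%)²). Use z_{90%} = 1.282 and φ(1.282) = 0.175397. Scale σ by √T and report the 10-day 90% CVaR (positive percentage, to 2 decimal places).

9.15%

σ_{10d} = 1.65% × √10 = 5.218%.
ES multiplier = φ(z)/(1−α) = 0.175397/0.1 = 1.754.
ES = 5.218% × 1.754 = 9.152%.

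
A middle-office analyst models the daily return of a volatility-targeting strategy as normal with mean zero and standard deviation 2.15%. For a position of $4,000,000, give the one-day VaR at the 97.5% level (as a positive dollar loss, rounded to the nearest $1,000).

$169,000

At 97.5% one-sided, z = 1.960.
VaR = z·σ = 1.960 × 2.15% = 4.214%.
On $4,000,000: 0.04214 × $4,000,000 = $168,560.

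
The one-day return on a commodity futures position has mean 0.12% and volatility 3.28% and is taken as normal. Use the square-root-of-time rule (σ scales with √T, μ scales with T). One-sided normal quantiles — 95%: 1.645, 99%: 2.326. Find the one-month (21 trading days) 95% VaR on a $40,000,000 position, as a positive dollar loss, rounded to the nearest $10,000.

σ_{21d} = 3.28% × √21 = 15.031%; μ_{21d} = 21 × 0.12% = 2.520%.
VaR = −(2.520%) + 1.645 × 15.031% = 22.206%.
On $40,000,000: 0.22206 × $40,000,000 = $8,882,400.

$8,880,000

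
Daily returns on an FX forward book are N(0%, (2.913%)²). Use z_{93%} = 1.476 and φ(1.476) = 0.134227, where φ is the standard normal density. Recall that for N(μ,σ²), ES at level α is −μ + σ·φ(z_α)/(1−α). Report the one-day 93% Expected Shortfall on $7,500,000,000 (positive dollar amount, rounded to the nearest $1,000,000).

Tail multiplier: φ(z)/(1−α) = 0.134227 / 0.07 = 1.918.
ES = 2.913% × 1.918 = 5.587%.
On $7,500,000,000: 0.05587 × $7,500,000,000 = $419,025,000.

$419,000,000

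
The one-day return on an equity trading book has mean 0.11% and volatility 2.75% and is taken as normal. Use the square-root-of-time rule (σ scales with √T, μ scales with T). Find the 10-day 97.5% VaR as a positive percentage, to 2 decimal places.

15.94%

At 97.5%, z = 1.960.
σ_{10d} = 2.75% × √10 = 8.696%; μ_{10d} = 10 × 0.11% = 1.100%.
VaR = −(1.100%) + 1.960 × 8.696% = 15.944%.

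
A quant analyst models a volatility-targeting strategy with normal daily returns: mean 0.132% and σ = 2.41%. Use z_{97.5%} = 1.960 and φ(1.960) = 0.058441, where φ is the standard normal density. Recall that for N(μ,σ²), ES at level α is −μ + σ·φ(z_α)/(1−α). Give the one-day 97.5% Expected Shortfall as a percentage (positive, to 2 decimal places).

5.50%

Tail multiplier: φ(z)/(1−α) = 0.058441 / 0.025 = 2.338.
ES = −(0.132%) + 2.41% × 2.338 = 5.503%.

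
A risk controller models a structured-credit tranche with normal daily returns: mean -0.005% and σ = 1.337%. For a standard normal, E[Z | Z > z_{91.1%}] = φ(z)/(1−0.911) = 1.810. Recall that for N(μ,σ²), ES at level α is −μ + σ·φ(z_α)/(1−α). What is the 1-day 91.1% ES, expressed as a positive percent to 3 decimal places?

ES = −(-0.005%) + 1.337% × 1.810 = 2.425%.

2.425%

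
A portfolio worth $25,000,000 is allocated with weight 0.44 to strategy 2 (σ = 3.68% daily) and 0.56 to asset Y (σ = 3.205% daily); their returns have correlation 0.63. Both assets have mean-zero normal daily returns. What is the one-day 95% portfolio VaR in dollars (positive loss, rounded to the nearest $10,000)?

σ_p² = 0.44²·3.68² + 0.56²·3.205² + 2·0.63·0.44·0.56·3.68·3.205 = 9.5049 (%²).
σ_p = √9.5049 = 3.083%.
At 95%, z = 1.645.
VaR = 1.645 × 3.083% = 5.072%; on $25,000,000 that is $1,268,000.

$1,270,000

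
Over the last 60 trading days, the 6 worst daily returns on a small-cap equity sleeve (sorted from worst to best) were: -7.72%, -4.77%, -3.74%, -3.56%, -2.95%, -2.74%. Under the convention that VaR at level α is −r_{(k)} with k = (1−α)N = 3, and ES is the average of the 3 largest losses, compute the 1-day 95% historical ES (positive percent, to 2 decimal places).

5.41%

The 3 worst returns sum to -16.23%.
ES = −(-16.23%) / 3 = 5.41%.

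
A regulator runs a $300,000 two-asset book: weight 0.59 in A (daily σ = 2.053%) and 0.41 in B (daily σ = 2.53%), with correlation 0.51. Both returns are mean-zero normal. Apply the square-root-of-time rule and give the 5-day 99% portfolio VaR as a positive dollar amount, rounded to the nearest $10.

σ_p = √(0.59²·2.053² + 0.41²·2.53² + 2·0.51·0.59·0.41·2.053·2.53) = 1.956%.
σ_{5d} = 1.956% × √5 = 4.374%.
z(99%) = 2.326.
VaR = 2.326 × 4.374% = 10.174%; on $300,000 that is $30,522.

$30,520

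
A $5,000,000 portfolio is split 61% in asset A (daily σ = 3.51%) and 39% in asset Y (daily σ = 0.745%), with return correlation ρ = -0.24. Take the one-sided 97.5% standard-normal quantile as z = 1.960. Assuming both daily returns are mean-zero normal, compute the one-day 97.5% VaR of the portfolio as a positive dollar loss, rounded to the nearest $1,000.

σ_p² = 0.61²·3.51² + 0.39²·0.745² + 2·-0.24·0.61·0.39·3.51·0.745 = 4.3701 (%²).
σ_p = √4.3701 = 2.090%.
VaR = 1.960 × 2.090% = 4.096%; on $5,000,000 that is $204,800.

$205,000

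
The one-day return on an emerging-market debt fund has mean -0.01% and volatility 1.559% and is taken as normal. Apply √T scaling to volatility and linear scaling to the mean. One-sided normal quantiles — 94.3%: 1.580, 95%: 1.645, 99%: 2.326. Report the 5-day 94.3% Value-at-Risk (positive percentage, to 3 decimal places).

5.558%

σ_{5d} = 1.559% × √5 = 3.486%; μ_{5d} = 5 × -0.01% = -0.050%.
VaR = −(-0.050%) + 1.580 × 3.486% = 5.558%.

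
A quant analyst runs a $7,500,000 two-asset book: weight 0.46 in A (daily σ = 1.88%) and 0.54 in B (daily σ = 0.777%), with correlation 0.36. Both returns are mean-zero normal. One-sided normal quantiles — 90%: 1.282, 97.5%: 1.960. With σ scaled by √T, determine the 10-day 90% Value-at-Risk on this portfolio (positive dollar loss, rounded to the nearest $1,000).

$331,000

σ_p = √(0.46²·1.88² + 0.54²·0.777² + 2·0.36·0.46·0.54·1.88·0.777) = 1.089%.
σ_{10d} = 1.089% × √10 = 3.444%.
VaR = 1.282 × 3.444% = 4.415%; on $7,500,000 that is $331,125.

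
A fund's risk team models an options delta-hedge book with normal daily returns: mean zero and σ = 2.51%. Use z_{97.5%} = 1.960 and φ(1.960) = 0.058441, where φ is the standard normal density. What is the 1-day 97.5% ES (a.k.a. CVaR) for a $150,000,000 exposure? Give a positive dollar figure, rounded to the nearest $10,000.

Tail multiplier: φ(z)/(1−α) = 0.058441 / 0.025 = 2.338.
ES = 2.51% × 2.338 = 5.868%.
On $150,000,000: 0.05868 × $150,000,000 = $8,802,000.

$8,800,000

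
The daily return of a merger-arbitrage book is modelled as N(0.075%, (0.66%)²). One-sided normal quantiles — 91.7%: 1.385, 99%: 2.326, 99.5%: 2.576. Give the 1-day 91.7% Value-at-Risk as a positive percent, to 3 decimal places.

VaR = −μ + z·σ = −(0.075%) + 1.385 × 0.66% = 0.839%.

0.839%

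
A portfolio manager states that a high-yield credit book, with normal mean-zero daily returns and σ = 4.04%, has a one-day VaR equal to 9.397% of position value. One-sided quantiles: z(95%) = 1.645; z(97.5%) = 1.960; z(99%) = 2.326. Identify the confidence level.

Implied z = VaR/σ = 9.397 / 4.04 = 2.326.
This matches z(99%) = 2.326.

99%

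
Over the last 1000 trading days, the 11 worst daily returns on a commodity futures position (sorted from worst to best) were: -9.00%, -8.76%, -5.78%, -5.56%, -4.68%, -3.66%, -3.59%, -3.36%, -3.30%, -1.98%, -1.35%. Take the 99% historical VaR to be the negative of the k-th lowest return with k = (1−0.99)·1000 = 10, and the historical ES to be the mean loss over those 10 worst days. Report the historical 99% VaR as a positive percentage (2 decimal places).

1.98%

k = 10; the 10th lowest return is -1.98%, so VaR = 1.98%.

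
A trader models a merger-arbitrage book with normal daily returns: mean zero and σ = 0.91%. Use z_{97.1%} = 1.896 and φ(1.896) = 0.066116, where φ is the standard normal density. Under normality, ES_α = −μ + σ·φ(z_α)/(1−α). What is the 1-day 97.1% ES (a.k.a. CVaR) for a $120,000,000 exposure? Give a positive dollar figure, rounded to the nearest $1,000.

Tail multiplier: φ(z)/(1−α) = 0.066116 / 0.029 = 2.280.
ES = 0.91% × 2.280 = 2.075%.
On $120,000,000: 0.02075 × $120,000,000 = $2,490,000.

$2,490,000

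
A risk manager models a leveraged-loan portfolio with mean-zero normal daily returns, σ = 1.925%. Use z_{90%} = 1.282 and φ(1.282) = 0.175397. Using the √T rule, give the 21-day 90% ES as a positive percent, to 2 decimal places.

15.47%

σ_{21d} = 1.925% × √21 = 8.821%.
ES multiplier = φ(z)/(1−α) = 0.175397/0.1 = 1.754.
ES = 8.821% × 1.754 = 15.472%.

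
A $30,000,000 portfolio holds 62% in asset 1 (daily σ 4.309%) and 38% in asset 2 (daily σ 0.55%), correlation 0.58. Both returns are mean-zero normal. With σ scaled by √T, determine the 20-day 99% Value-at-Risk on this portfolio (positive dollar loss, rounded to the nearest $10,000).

$8,730,000

σ_p = √(0.62²·4.309² + 0.38²·0.55² + 2·0.58·0.62·0.38·4.309·0.55) = 2.798%.
σ_{20d} = 2.798% × √20 = 12.513%.
z(99%) = 2.326.
VaR = 2.326 × 12.513% = 29.105%; on $30,000,000 that is $8,731,500.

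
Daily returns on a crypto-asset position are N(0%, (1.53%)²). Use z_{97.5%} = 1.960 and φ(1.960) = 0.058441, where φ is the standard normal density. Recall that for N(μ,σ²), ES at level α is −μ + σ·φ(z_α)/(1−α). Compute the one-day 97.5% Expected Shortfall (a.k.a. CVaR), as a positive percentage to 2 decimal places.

3.58%

Tail multiplier: φ(z)/(1−α) = 0.058441 / 0.025 = 2.338.
ES = 1.53% × 2.338 = 3.577%.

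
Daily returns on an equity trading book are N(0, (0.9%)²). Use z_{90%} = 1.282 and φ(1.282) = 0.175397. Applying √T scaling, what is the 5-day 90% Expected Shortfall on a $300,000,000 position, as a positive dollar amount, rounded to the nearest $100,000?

$10,600,000

σ_{5d} = 0.9% × √5 = 2.012%.
ES multiplier = φ(z)/(1−α) = 0.175397/0.1 = 1.754.
ES = 2.012% × 1.754 = 3.529%; on $300,000,000: $10,587,000.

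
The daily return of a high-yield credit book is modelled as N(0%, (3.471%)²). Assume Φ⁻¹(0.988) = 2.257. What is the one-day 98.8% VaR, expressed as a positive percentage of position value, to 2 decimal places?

VaR = z·σ = 2.257 × 3.471% = 7.834%.

7.83%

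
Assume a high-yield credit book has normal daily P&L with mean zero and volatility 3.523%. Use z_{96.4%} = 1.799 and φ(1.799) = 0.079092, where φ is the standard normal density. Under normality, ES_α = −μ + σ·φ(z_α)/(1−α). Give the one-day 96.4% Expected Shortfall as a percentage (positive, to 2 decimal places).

7.74%

Tail multiplier: φ(z)/(1−α) = 0.079092 / 0.036 = 2.197.
ES = 3.523% × 2.197 = 7.740%.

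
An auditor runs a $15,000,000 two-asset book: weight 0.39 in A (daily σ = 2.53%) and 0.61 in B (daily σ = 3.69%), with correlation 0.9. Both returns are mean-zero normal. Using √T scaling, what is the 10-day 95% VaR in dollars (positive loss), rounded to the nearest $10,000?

σ_p = √(0.39²·2.53² + 0.61²·3.69² + 2·0.9·0.39·0.61·2.53·3.69) = 3.168%.
σ_{10d} = 3.168% × √10 = 10.018%.
z(95%) = 1.645.
VaR = 1.645 × 10.018% = 16.480%; on $15,000,000 that is $2,472,000.

$2,470,000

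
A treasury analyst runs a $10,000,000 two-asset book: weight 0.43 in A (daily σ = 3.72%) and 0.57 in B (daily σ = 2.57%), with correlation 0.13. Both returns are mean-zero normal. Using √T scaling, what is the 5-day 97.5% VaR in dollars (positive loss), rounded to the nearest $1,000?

σ_p = √(0.43²·3.72² + 0.57²·2.57² + 2·0.13·0.43·0.57·3.72·2.57) = 2.305%.
σ_{5d} = 2.305% × √5 = 5.154%.
z(97.5%) = 1.960.
VaR = 1.960 × 5.154% = 10.102%; on $10,000,000 that is $1,010,200.

$1,010,000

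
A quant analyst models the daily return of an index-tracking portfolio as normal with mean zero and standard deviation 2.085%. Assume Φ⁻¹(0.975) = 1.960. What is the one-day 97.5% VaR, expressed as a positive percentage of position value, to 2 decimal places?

4.09%

VaR = z·σ = 1.960 × 2.085% = 4.087%.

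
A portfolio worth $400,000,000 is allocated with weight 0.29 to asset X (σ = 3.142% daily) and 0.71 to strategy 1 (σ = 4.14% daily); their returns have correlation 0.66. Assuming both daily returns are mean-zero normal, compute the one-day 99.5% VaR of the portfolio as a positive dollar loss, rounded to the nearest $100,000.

$37,200,000

σ_p² = 0.29²·3.142² + 0.71²·4.14² + 2·0.66·0.29·0.71·3.142·4.14 = 13.0057 (%²).
σ_p = √13.0057 = 3.606%.
At 99.5%, z = 2.576.
VaR = 2.576 × 3.606% = 9.289%; on $400,000,000 that is $37,156,000.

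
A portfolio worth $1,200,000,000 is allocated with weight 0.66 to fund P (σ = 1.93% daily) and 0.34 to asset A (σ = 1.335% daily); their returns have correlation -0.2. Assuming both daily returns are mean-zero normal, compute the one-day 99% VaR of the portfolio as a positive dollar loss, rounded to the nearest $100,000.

σ_p² = 0.66²·1.93² + 0.34²·1.335² + 2·-0.2·0.66·0.34·1.93·1.335 = 1.5973 (%²).
σ_p = √1.5973 = 1.264%.
At 99%, z = 2.326.
VaR = 2.326 × 1.264% = 2.940%; on $1,200,000,000 that is $35,280,000.

$35,300,000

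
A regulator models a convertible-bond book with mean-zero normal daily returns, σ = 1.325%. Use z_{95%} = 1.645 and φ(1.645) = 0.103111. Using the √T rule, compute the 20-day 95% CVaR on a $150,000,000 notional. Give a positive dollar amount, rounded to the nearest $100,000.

σ_{20d} = 1.325% × √20 = 5.926%.
ES multiplier = φ(z)/(1−α) = 0.103111/0.05 = 2.062.
ES = 5.926% × 2.062 = 12.219%; on $150,000,000: $18,328,500.

$18,300,000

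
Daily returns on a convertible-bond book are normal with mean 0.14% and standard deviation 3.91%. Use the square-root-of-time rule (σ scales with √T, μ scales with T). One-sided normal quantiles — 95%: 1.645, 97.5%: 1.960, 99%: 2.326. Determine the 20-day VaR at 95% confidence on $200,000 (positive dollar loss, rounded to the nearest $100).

σ_{20d} = 3.91% × √20 = 17.486%; μ_{20d} = 20 × 0.14% = 2.800%.
VaR = −(2.800%) + 1.645 × 17.486% = 25.964%.
On $200,000: 0.25964 × $200,000 = $51,928.

$51,900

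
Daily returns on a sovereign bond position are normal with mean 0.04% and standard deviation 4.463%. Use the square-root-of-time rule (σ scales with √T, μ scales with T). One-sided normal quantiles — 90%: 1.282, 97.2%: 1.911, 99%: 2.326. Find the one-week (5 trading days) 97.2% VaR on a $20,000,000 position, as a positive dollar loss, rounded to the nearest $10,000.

σ_{5d} = 4.463% × √5 = 9.980%; μ_{5d} = 5 × 0.04% = 0.200%.
VaR = −(0.200%) + 1.911 × 9.980% = 18.872%.
On $20,000,000: 0.18872 × $20,000,000 = $3,774,400.

$3,770,000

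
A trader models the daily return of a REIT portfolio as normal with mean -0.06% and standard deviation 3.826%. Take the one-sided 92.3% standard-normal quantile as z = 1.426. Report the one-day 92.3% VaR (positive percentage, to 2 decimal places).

VaR = −μ + z·σ = −(-0.06%) + 1.426 × 3.826% = 5.516%.

5.52%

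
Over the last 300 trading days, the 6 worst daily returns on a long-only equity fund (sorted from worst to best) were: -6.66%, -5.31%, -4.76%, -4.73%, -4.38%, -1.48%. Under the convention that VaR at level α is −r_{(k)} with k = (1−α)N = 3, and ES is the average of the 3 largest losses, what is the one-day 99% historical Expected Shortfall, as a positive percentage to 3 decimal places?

5.577%

The 3 worst returns sum to -16.73%.
ES = −(-16.73%) / 3 = 5.5766…% ≈ 5.577%.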